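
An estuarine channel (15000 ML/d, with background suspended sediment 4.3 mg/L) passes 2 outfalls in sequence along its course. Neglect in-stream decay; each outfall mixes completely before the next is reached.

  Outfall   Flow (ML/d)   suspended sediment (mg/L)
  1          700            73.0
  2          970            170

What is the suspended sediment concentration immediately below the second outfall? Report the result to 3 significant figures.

16.8 mg/L

Outfall 1: combined Q = 15700 ML/d; C = (15000·4.300 + 700.0·73.00)/15700 = 7.363 mg/L.
Outfall 2: combined Q = 16670 ML/d; C = (15700·7.363 + 970.0·170.0)/16670 = 16.83 mg/L.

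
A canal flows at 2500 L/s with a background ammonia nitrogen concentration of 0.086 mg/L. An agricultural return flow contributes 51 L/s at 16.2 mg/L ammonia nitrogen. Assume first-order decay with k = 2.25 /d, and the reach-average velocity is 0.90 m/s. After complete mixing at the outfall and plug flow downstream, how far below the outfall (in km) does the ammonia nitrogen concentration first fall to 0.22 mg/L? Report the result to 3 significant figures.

21.4 km

After mixing, C = (2500·0.08600 + 51.00·16.20) / 2551 = 1041/2551 = 0.4082 mg/L.
Set 0.4082·exp(−k·t) = 0.22 → t = ln(0.4082/0.22)/k = 23730 s = 6.592 h.
Distance = v·t = 0.90·23730 = 21360 m = 21.36 km.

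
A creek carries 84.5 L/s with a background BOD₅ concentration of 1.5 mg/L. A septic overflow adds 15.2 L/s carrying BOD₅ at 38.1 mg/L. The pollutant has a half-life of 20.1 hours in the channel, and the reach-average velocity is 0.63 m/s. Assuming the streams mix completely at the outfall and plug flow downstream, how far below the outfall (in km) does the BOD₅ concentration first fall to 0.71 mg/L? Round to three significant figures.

151 km

Mixed concentration C = ΣQC/ΣQ = (84.50·1.500 + 15.20·38.10) / 99.70 = 705.9/99.70 = 7.080 mg/L.
Half-life 20.1 h → k = ln 2 / 20.1 = 0.03448 h⁻¹ = 0.8276 d⁻¹.
Set 7.080·exp(−k·t) = 0.71 → t = ln(7.080/0.71)/k = 240100 s = 66.69 h.
Distance = v·t = 0.63·240100 = 151200 m = 151.2 km.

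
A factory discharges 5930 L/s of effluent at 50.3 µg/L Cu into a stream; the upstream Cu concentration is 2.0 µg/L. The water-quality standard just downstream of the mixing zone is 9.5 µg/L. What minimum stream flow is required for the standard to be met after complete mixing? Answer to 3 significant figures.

32300 L/s

Set C_mix = 9.5: (Q·2.000 + 5930·50.30) / (Q + 5930) = 9.5
→ Q = 5930·(50.30 − 9.5)/(9.5 − 2.000) = 32260 L/s.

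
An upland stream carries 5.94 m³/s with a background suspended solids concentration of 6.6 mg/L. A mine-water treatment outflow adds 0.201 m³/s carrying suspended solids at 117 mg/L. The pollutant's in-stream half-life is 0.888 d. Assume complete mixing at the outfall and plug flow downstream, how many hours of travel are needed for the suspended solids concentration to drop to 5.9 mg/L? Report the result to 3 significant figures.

After mixing, C = (5.940·6.600 + 0.2010·117.0) / 6.141 = 62.72/6.141 = 10.21 mg/L.
Half-life 0.888 d → k = ln 2 / 0.888 = 0.7806 d⁻¹.
10.21·exp(−k·t) = 5.9 → t = ln(10.21/5.9)/k = 60740 s = 16.87 h.

16.9 h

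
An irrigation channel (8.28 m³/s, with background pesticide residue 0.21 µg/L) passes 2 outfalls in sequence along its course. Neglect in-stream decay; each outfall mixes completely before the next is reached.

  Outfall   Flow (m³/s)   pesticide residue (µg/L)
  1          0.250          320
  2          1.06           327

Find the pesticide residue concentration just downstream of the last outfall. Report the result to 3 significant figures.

Outfall 1: combined Q = 8.530 m³/s; C = (8.280·0.2100 + 0.2500·320.0)/8.530 = 9.583 µg/L.
Outfall 2: combined Q = 9.590 m³/s; C = (8.530·9.583 + 1.060·327.0)/9.590 = 44.67 µg/L.

44.7 µg/L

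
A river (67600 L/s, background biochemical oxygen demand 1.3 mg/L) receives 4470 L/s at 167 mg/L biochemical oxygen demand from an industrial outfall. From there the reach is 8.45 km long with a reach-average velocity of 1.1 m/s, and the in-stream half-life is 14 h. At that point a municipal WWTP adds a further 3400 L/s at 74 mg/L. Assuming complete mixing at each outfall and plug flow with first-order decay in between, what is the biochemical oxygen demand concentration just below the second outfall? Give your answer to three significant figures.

13.3 mg/L

After mixing, C = (67600·1.300 + 4470·167.0) / 72070 = 834400/72070 = 11.58 mg/L; combined flow 72070 L/s.
Travel time t = 8.45·1000 / 1.1 = 7682 s = 2.134 h.
Half-life 14 h → k = ln 2 / 14 = 0.04951 h⁻¹ = 1.188 d⁻¹.
After decay, C = 11.58 × e^(−kt) = 11.58 × 0.8997 = 10.42 mg/L.
At the second outfall, C = (72070·10.42 + 3400·74.00) / (72070 + 3400) = 13.28 mg/L.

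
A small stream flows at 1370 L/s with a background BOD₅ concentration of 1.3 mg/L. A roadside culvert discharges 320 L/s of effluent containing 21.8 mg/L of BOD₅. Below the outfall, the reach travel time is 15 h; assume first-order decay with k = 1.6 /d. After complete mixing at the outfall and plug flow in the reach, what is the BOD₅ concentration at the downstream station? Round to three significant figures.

1.91 mg/L

After mixing, C = (1370·1.300 + 320.0·21.80) / 1690 = 8757/1690 = 5.182 mg/L.
First-order decay: C = 5.182·exp(−k·t) = 5.182·0.3679 = 1.906 mg/L.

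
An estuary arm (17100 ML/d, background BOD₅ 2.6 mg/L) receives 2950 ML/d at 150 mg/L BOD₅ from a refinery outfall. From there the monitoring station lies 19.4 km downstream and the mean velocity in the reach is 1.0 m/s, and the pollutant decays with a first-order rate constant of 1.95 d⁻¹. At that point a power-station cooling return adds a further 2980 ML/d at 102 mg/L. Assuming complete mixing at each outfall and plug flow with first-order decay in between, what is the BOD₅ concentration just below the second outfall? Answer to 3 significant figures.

26.8 mg/L

Flow-weighted average: C = (17100·2.600 + 2950·150.0) / 20050 = 487000/20050 = 24.29 mg/L; combined flow 20050 ML/d.
Travel time t = 19.4·1000 / 1.0 = 19400 s = 5.389 h.
After decay, C = 24.29 × e^(−kt) = 24.29 × 0.6454 = 15.68 mg/L.
Second outfall: C = (20050·15.68 + 2980·102.0)/23030 = 26.85 mg/L.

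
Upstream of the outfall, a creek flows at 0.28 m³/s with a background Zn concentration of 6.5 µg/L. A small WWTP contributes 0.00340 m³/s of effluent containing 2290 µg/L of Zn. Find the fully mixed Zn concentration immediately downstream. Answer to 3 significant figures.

33.9 µg/L

Mass balance: C = (0.2800·6.500 + 0.003400·2290) / 0.2834 = 9.606/0.2834 = 33.90 µg/L.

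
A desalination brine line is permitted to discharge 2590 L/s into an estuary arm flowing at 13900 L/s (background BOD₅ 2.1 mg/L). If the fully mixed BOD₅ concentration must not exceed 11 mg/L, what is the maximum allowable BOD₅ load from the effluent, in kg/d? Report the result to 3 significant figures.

13200 kg/d

Mass balance at the limit: 13900·2.100 + 2590·Cₑ = 16490·11 → Cₑ = 58.76 mg/L.
2590 L/s = 2.590 m³/s. Load = 2.590 m³/s × 58.76 g/m³ × 86 400 s/d = 13150 kg/d.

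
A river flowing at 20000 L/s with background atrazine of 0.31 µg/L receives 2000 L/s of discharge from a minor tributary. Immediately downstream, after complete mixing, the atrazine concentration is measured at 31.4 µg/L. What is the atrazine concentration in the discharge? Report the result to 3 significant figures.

Mass balance: 20000·0.3100 + 2000·Cₑ = 22000·31.40
→ Cₑ = (22000·31.40 − 20000·0.3100) / 2000 = 342.3 µg/L.

342 µg/L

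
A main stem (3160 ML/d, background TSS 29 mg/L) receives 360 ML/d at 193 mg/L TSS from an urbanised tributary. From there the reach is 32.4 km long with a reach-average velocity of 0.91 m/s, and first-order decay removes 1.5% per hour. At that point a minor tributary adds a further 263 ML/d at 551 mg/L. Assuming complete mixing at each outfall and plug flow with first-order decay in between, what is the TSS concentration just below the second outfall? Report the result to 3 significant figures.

Mass balance: C = (3160·29.00 + 360.0·193.0) / 3520 = 161100/3520 = 45.77 mg/L; combined flow 3520 ML/d.
Travel time t = 32.4·1000 / 0.91 = 35600 s = 9.890 h.
1.5%/h lost → k = −ln(1 − 0.015) = 0.01511 h⁻¹.
After decay, C = 45.77 × e^(−kt) = 45.77 × 0.8612 = 39.42 mg/L.
Second outfall: C = (3520·39.42 + 263.0·551.0)/3783 = 74.98 mg/L.

75.0 mg/L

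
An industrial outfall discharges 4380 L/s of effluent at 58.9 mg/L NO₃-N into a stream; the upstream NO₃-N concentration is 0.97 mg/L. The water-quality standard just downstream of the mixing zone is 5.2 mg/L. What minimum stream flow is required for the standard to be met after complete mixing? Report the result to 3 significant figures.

Set C_mix = 5.2: (Q·0.9700 + 4380·58.90) / (Q + 4380) = 5.2
→ Q = 4380·(58.90 − 5.2)/(5.2 − 0.9700) = 55600 L/s.

55600 L/s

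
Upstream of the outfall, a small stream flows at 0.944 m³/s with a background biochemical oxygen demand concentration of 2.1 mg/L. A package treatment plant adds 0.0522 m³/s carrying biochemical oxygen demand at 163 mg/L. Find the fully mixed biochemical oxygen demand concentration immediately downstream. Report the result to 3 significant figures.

10.5 mg/L

Mixed concentration C = ΣQC/ΣQ = (0.9440·2.100 + 0.05220·163.0) / 0.9962 = 10.49/0.9962 = 10.53 mg/L.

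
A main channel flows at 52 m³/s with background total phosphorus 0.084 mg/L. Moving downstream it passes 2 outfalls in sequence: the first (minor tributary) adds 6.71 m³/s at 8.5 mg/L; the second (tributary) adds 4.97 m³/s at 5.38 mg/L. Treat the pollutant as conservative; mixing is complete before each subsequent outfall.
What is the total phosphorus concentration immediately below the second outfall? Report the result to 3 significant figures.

Outfall 1: combined Q = 58.71 m³/s; C = (52.00·0.08400 + 6.710·8.500)/58.71 = 1.046 mg/L.
Outfall 2: combined Q = 63.68 m³/s; C = (58.71·1.046 + 4.970·5.380)/63.68 = 1.384 mg/L.

1.38 mg/L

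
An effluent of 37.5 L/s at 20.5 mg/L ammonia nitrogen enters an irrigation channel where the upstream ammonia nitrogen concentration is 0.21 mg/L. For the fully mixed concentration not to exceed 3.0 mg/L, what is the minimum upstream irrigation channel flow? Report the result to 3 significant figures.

235 L/s

Set C_mix = 3.0: (Q·0.2100 + 37.50·20.50) / (Q + 37.50) = 3.0
→ Q = 37.50·(20.50 − 3.0)/(3.0 − 0.2100) = 235.2 L/s.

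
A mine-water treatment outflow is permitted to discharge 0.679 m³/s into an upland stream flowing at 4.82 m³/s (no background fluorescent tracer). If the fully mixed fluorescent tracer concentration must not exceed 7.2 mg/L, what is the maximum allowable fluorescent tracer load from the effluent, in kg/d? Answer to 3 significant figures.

3420 kg/d

Mass balance at the limit: 4.820·0 + 0.6790·Cₑ = 5.499·7.2 → Cₑ = 58.31 mg/L.
Load = 0.6790 m³/s × 58.31 g/m³ × 86 400 s/d = 3421 kg/d.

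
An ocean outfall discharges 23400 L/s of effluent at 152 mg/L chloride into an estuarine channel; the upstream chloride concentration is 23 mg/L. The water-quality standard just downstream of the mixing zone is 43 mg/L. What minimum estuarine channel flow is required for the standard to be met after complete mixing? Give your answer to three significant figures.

Set C_mix = 43: (Q·23.00 + 23400·152.0) / (Q + 23400) = 43
→ Q = 23400·(152.0 − 43)/(43 − 23.00) = 127500 L/s.

128000 L/s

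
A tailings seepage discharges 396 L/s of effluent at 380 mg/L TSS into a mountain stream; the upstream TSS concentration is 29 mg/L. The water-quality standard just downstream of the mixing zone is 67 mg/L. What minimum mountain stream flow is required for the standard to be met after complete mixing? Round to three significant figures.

3260 L/s

Set C_mix = 67: (Q·29.00 + 396.0·380.0) / (Q + 396.0) = 67
→ Q = 396.0·(380.0 − 67)/(67 − 29.00) = 3262 L/s.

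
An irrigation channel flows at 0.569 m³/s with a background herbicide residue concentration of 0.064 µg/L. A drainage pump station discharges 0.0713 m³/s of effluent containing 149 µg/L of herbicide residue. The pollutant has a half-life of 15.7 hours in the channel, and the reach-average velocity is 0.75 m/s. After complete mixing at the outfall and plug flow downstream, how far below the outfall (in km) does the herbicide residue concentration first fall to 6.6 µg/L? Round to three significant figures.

56.6 km

Mass balance: C = (0.5690·0.06400 + 0.07130·149.0) / 0.6403 = 10.66/0.6403 = 16.65 µg/L.
Half-life 15.7 h → k = ln 2 / 15.7 = 0.04415 h⁻¹ = 1.060 d⁻¹.
Set 16.65·exp(−k·t) = 6.6 → t = ln(16.65/6.6)/k = 75450 s = 20.96 h.
Distance = v·t = 0.75·75450 = 56580 m = 56.58 km.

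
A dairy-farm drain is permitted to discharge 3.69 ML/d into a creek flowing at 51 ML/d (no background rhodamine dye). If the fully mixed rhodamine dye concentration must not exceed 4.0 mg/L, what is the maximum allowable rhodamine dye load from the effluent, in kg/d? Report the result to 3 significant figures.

Mass balance at the limit: 51.00·0 + 3.690·Cₑ = 54.69·4.0 → Cₑ = 59.28 mg/L.
3.690 ML/d = 0.04271 m³/s. Load = 0.04271 m³/s × 59.28 g/m³ × 86 400 s/d = 218.8 kg/d.

219 kg/d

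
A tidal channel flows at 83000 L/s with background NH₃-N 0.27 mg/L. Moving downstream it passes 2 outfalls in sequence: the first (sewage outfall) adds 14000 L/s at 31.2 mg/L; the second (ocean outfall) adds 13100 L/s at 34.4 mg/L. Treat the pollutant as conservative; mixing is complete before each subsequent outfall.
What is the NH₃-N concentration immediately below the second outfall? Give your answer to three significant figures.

Below outfall 1: Q → 97000 L/s, C = (83000·0.2700 + 14000·31.20)/97000 = 4.734 mg/L.
Below outfall 2: Q → 110100 L/s, C = (97000·4.734 + 13100·34.40)/110100 = 8.264 mg/L.

8.26 mg/L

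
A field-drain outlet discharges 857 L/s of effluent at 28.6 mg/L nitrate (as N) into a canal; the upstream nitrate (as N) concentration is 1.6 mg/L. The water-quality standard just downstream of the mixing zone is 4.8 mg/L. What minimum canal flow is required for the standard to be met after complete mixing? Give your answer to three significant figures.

6370 L/s

Set C_mix = 4.8: (Q·1.600 + 857.0·28.60) / (Q + 857.0) = 4.8
→ Q = 857.0·(28.60 − 4.8)/(4.8 − 1.600) = 6374 L/s.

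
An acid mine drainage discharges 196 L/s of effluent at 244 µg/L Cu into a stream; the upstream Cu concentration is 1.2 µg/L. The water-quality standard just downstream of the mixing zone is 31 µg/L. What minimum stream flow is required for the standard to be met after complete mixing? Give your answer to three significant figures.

Set C_mix = 31: (Q·1.200 + 196.0·244.0) / (Q + 196.0) = 31
→ Q = 196.0·(244.0 − 31)/(31 − 1.200) = 1401 L/s.

1400 L/s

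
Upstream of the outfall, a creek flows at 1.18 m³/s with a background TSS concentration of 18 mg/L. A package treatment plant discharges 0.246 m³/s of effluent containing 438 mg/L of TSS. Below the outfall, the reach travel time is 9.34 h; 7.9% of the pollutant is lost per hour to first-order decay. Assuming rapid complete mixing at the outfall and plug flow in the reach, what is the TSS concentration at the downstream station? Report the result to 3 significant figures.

41.9 mg/L

Mixed concentration C = ΣQC/ΣQ = (1.180·18.00 + 0.2460·438.0) / 1.426 = 129.0/1.426 = 90.45 mg/L.
7.9%/h lost → k = −ln(1 − 0.079) = 0.08230 h⁻¹.
First-order decay: C = 90.45·exp(−k·t) = 90.45·0.4636 = 41.94 mg/L.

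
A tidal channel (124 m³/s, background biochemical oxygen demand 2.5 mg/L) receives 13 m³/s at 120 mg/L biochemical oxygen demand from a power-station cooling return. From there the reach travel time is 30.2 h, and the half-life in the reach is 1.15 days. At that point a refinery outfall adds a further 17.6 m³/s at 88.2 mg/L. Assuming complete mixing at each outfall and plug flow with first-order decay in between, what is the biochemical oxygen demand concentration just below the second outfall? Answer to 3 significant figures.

Conservation of mass: C = (124.0·2.500 + 13.00·120.0) / 137.0 = 1870/137.0 = 13.65 mg/L; combined flow 137.0 m³/s.
Half-life 1.15 d → k = ln 2 / 1.15 = 0.6027 d⁻¹.
Applying C = C₀e^(−kt): 13.65 × 0.4684 = 6.393 mg/L.
Second outfall: C = (137.0·6.393 + 17.60·88.20)/154.6 = 15.71 mg/L.

15.7 mg/L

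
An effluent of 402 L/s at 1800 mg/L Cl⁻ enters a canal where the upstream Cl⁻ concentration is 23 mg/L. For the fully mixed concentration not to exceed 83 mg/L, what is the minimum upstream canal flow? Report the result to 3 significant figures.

Set C_mix = 83: (Q·23.00 + 402.0·1800) / (Q + 402.0) = 83
→ Q = 402.0·(1800 − 83)/(83 − 23.00) = 11500 L/s.

11500 L/s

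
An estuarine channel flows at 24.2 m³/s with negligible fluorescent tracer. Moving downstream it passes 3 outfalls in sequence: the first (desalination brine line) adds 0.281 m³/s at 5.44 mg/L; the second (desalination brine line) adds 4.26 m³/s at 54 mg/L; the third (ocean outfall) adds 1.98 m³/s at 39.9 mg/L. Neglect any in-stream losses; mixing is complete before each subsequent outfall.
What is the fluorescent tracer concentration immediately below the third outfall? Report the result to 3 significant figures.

10.1 mg/L

Below outfall 1: Q → 24.48 m³/s, C = (24.20·0 + 0.2810·5.440)/24.48 = 0.06244 mg/L.
Below outfall 2: Q → 28.74 m³/s, C = (24.48·0.06244 + 4.260·54.00)/28.74 = 8.057 mg/L.
Below outfall 3: Q → 30.72 m³/s, C = (28.74·8.057 + 1.980·39.90)/30.72 = 10.11 mg/L.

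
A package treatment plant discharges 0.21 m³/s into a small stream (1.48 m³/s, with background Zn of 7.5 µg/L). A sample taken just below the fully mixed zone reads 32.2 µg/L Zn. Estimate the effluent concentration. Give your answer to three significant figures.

206 µg/L

Mass balance: 1.480·7.500 + 0.2100·Cₑ = 1.690·32.20
→ Cₑ = (1.690·32.20 − 1.480·7.500) / 0.2100 = 206.3 µg/L.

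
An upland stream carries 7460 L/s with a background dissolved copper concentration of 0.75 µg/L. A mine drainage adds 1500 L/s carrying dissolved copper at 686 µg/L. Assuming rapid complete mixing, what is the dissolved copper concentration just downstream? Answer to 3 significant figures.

Mass balance: C = (7460·0.7500 + 1500·686.0) / 8960 = 1035000/8960 = 115.5 µg/L.

115 µg/L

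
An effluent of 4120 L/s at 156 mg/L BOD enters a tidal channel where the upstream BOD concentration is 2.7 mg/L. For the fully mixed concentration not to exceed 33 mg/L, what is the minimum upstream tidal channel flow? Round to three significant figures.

Set C_mix = 33: (Q·2.700 + 4120·156.0) / (Q + 4120) = 33
→ Q = 4120·(156.0 − 33)/(33 − 2.700) = 16720 L/s.

16700 L/s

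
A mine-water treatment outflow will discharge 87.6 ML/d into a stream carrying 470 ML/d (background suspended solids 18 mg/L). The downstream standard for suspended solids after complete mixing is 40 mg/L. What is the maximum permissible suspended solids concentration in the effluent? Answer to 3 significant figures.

158 mg/L

At the limit, (Qr·Cr + Qe·Cₑ)/(Qr + Qe) = 40:
Cₑ = (557.6·40 − 470.0·18.00) / 87.60 = 158.0 mg/L.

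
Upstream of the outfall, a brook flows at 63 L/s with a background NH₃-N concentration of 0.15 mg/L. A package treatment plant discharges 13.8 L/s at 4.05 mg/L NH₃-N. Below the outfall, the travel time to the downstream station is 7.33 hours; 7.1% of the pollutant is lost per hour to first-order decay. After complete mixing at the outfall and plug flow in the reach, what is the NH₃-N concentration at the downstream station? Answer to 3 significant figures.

Mixed concentration C = ΣQC/ΣQ = (63.00·0.1500 + 13.80·4.050) / 76.80 = 65.34/76.80 = 0.8508 mg/L.
7.1%/h lost → k = −ln(1 − 0.071) = 0.07365 h⁻¹.
Applying C = C₀e^(−kt): 0.8508 × 0.5828 = 0.4959 mg/L.

0.496 mg/L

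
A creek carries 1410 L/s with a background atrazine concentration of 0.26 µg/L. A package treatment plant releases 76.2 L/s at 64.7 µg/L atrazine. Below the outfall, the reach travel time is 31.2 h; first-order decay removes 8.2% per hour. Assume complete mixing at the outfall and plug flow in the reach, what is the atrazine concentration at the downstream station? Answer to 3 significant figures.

0.247 µg/L

After mixing, C = (1410·0.2600 + 76.20·64.70) / 1486 = 5297/1486 = 3.564 µg/L.
8.2%/h lost → k = −ln(1 − 0.082) = 0.08556 h⁻¹.
After decay, C = 3.564 × e^(−kt) = 3.564 × 0.06929 = 0.2470 µg/L.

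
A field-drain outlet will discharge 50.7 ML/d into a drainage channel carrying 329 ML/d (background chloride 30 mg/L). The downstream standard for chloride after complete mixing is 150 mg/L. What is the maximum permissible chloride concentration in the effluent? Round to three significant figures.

At the limit, (Qr·Cr + Qe·Cₑ)/(Qr + Qe) = 150:
Cₑ = (379.7·150 − 329.0·30.00) / 50.70 = 928.7 mg/L.

929 mg/L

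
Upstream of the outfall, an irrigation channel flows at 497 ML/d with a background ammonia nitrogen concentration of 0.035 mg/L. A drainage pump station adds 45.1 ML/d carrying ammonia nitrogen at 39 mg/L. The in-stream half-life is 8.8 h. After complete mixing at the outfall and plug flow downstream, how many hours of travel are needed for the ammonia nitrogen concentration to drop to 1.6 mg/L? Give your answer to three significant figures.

9.10 h

Flow-weighted average: C = (497.0·0.03500 + 45.10·39.00) / 542.1 = 1776/542.1 = 3.277 mg/L.
Half-life 8.8 h → k = ln 2 / 8.8 = 0.07877 h⁻¹ = 1.890 d⁻¹.
3.277·exp(−k·t) = 1.6 → t = ln(3.277/1.6)/k = 32760 s = 9.101 h.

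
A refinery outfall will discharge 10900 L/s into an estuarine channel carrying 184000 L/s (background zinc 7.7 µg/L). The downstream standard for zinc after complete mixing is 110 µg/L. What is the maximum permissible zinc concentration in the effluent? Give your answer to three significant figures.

1840 µg/L

At the limit, (Qr·Cr + Qe·Cₑ)/(Qr + Qe) = 110:
Cₑ = (194900·110 − 184000·7.700) / 10900 = 1837 µg/L.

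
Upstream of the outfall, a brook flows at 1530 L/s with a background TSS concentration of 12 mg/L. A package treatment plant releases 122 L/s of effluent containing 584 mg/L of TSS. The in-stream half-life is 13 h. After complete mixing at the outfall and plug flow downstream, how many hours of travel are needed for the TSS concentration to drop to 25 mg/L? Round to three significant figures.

After mixing, C = (1530·12.00 + 122.0·584.0) / 1652 = 89610/1652 = 54.24 mg/L.
Half-life 13 h → k = ln 2 / 13 = 0.05332 h⁻¹ = 1.280 d⁻¹.
54.24·exp(−k·t) = 25 → t = ln(54.24/25)/k = 52300 s = 14.53 h.

14.5 h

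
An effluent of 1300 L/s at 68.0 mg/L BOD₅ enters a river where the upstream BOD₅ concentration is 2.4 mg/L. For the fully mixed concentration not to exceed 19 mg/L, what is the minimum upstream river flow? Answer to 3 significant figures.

Set C_mix = 19: (Q·2.400 + 1300·68.00) / (Q + 1300) = 19
→ Q = 1300·(68.00 − 19)/(19 − 2.400) = 3837 L/s.

3840 L/s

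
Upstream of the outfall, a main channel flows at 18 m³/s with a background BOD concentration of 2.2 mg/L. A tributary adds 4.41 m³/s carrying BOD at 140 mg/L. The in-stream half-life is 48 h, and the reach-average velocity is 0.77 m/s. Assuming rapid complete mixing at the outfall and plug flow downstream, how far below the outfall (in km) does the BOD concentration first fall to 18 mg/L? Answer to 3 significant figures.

93.6 km

Mass balance: C = (18.00·2.200 + 4.410·140.0) / 22.41 = 657.0/22.41 = 29.32 mg/L.
Half-life 48 h → k = ln 2 / 48 = 0.01444 h⁻¹ = 0.3466 d⁻¹.
Set 29.32·exp(−k·t) = 18 → t = ln(29.32/18)/k = 121600 s = 33.78 h.
Distance = v·t = 0.77·121600 = 93640 m = 93.64 km.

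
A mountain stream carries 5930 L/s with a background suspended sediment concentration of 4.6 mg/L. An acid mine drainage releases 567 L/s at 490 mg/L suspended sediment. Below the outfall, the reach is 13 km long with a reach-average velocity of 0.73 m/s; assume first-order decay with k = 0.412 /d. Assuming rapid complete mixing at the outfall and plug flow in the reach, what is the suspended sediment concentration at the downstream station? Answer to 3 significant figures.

43.1 mg/L

Mass balance: C = (5930·4.600 + 567.0·490.0) / 6497 = 305100/6497 = 46.96 mg/L.
Travel time t = 13·1000 / 0.73 = 17810 s = 4.947 h.
Applying C = C₀e^(−kt): 46.96 × 0.9186 = 43.14 mg/L.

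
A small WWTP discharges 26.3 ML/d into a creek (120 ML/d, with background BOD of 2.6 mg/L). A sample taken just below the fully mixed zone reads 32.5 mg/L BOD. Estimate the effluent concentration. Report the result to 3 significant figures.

169 mg/L

Mass balance: 120.0·2.600 + 26.30·Cₑ = 146.3·32.50
→ Cₑ = (146.3·32.50 − 120.0·2.600) / 26.30 = 168.9 mg/L.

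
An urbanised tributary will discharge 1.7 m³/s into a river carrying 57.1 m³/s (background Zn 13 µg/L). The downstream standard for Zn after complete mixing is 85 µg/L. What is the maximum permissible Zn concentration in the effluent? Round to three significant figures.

At the limit, (Qr·Cr + Qe·Cₑ)/(Qr + Qe) = 85:
Cₑ = (58.80·85 − 57.10·13.00) / 1.700 = 2503 µg/L.

2500 µg/L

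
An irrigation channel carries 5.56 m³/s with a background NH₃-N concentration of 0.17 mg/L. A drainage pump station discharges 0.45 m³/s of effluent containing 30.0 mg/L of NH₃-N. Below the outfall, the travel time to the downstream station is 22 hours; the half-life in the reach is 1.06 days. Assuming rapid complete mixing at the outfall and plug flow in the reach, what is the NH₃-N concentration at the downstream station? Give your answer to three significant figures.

Conservation of mass: C = (5.560·0.1700 + 0.4500·30.00) / 6.010 = 14.45/6.010 = 2.404 mg/L.
Half-life 1.06 d → k = ln 2 / 1.06 = 0.6539 d⁻¹.
Applying C = C₀e^(−kt): 2.404 × 0.5491 = 1.320 mg/L.

1.32 mg/L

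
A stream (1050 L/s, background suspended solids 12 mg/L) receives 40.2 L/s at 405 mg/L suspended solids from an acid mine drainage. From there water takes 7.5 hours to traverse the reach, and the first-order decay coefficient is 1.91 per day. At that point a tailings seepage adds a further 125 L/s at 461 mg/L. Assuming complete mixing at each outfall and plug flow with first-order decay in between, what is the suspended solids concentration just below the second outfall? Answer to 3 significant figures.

After mixing, C = (1050·12.00 + 40.20·405.0) / 1090 = 28880/1090 = 26.49 mg/L; combined flow 1090 L/s.
First-order decay: C = 26.49·exp(−k·t) = 26.49·0.5505 = 14.58 mg/L.
Second outfall: C = (1090·14.58 + 125.0·461.0)/1215 = 60.50 mg/L.

60.5 mg/L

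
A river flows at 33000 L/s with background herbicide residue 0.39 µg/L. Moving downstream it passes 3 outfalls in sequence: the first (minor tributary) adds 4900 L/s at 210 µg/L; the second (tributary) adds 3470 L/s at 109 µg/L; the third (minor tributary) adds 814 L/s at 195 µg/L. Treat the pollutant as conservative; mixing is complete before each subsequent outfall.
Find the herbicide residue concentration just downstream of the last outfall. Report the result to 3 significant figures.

37.4 µg/L

Below outfall 1: Q → 37900 L/s, C = (33000·0.3900 + 4900·210.0)/37900 = 27.49 µg/L.
Below outfall 2: Q → 41370 L/s, C = (37900·27.49 + 3470·109.0)/41370 = 34.33 µg/L.
Below outfall 3: Q → 42180 L/s, C = (41370·34.33 + 814.0·195.0)/42180 = 37.43 µg/L.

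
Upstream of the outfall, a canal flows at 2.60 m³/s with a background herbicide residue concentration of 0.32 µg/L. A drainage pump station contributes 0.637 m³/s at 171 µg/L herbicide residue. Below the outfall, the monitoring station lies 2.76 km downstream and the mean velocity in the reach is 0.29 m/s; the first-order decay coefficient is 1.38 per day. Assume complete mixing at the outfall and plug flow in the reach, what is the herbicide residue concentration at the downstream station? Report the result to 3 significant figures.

Mixed concentration C = ΣQC/ΣQ = (2.600·0.3200 + 0.6370·171.0) / 3.237 = 109.8/3.237 = 33.91 µg/L.
Travel time t = 2.76·1000 / 0.29 = 9517 s = 2.644 h.
After decay, C = 33.91 × e^(−kt) = 33.91 × 0.8590 = 29.13 µg/L.

29.1 µg/L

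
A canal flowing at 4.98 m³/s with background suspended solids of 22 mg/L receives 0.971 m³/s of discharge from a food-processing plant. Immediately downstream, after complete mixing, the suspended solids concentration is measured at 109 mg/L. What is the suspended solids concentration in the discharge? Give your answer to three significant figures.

555 mg/L

Mass balance: 4.980·22.00 + 0.9710·Cₑ = 5.951·109.0
→ Cₑ = (5.951·109.0 − 4.980·22.00) / 0.9710 = 555.2 mg/L.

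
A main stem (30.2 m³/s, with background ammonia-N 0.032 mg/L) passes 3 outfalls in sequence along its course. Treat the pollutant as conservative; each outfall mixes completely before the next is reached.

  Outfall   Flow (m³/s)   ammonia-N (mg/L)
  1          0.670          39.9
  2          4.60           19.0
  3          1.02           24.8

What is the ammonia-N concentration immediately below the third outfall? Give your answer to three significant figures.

Outfall 1: combined Q = 30.87 m³/s; C = (30.20·0.03200 + 0.6700·39.90)/30.87 = 0.8973 mg/L.
Outfall 2: combined Q = 35.47 m³/s; C = (30.87·0.8973 + 4.600·19.00)/35.47 = 3.245 mg/L.
Outfall 3: combined Q = 36.49 m³/s; C = (35.47·3.245 + 1.020·24.80)/36.49 = 3.848 mg/L.

3.85 mg/L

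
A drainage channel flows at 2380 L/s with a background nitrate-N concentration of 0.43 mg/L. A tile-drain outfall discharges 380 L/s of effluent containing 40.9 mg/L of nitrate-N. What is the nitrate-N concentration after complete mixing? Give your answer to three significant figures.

After mixing, C = (2380·0.4300 + 380.0·40.90) / 2760 = 16570/2760 = 6.002 mg/L.

6.00 mg/L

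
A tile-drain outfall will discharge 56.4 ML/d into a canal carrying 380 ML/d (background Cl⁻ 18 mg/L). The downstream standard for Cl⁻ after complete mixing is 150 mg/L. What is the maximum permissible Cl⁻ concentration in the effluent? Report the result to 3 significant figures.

1040 mg/L

At the limit, (Qr·Cr + Qe·Cₑ)/(Qr + Qe) = 150:
Cₑ = (436.4·150 − 380.0·18.00) / 56.40 = 1039 mg/L.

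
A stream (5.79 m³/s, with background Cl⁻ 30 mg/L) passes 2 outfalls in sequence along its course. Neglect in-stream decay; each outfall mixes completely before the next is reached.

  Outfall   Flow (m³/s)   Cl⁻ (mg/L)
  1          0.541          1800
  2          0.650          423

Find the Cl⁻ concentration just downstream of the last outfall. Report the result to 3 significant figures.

After outfall 1: Q = 5.790 + 0.5410 = 6.331 m³/s; C = (5.790·30.00 + 0.5410·1800)/6.331 = 181.3 mg/L.
After outfall 2: Q = 6.331 + 0.6500 = 6.981 m³/s; C = (6.331·181.3 + 0.6500·423.0)/6.981 = 203.8 mg/L.

204 mg/L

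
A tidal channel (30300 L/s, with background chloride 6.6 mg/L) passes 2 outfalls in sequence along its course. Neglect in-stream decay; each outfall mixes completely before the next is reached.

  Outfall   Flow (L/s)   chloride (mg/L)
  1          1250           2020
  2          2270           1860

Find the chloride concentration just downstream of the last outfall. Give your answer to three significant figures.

205 mg/L

Below outfall 1: Q → 31550 L/s, C = (30300·6.600 + 1250·2020)/31550 = 86.37 mg/L.
Below outfall 2: Q → 33820 L/s, C = (31550·86.37 + 2270·1860)/33820 = 205.4 mg/L.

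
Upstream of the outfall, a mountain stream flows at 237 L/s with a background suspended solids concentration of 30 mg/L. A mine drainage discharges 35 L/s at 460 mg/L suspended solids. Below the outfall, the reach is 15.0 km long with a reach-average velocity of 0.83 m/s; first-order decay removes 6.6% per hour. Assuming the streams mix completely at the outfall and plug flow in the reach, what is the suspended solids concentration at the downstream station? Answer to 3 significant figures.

60.6 mg/L

Mixed concentration C = ΣQC/ΣQ = (237.0·30.00 + 35.00·460.0) / 272.0 = 23210/272.0 = 85.33 mg/L.
Travel time t = 15.0·1000 / 0.83 = 18070 s = 5.020 h.
6.6%/h lost → k = −ln(1 − 0.066) = 0.06828 h⁻¹.
First-order decay: C = 85.33·exp(−k·t) = 85.33·0.7098 = 60.57 mg/L.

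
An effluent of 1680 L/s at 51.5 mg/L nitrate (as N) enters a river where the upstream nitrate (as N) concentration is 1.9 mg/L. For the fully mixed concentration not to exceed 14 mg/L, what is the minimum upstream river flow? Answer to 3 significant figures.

Set C_mix = 14: (Q·1.900 + 1680·51.50) / (Q + 1680) = 14
→ Q = 1680·(51.50 − 14)/(14 − 1.900) = 5207 L/s.

5210 L/s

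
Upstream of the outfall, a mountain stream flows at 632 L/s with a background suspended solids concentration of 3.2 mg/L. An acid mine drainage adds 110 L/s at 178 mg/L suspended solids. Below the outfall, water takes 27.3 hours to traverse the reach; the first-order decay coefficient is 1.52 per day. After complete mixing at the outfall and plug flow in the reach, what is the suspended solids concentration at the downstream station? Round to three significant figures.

5.17 mg/L

Mass balance: C = (632.0·3.200 + 110.0·178.0) / 742.0 = 21600/742.0 = 29.11 mg/L.
Decay over the reach: 29.11·exp(−kt) = 29.11·0.1775 = 5.167 mg/L.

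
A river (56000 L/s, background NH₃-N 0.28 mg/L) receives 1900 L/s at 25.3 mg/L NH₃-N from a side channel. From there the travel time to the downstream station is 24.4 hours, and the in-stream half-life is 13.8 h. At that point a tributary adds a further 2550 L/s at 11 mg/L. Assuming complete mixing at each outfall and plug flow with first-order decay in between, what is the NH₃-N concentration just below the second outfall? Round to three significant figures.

0.774 mg/L

Mixed concentration C = ΣQC/ΣQ = (56000·0.2800 + 1900·25.30) / 57900 = 63750/57900 = 1.101 mg/L; combined flow 57900 L/s.
Half-life 13.8 h → k = ln 2 / 13.8 = 0.05023 h⁻¹ = 1.205 d⁻¹.
Applying C = C₀e^(−kt): 1.101 × 0.2936 = 0.3233 mg/L.
Second outfall: C = (57900·0.3233 + 2550·11.00)/60450 = 0.7736 mg/L.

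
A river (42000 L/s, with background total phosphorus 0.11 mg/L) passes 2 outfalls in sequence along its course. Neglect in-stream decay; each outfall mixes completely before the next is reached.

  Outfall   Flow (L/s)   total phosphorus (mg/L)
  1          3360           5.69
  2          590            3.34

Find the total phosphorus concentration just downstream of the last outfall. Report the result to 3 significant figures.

After outfall 1: Q = 42000 + 3360 = 45360 L/s; C = (42000·0.1100 + 3360·5.690)/45360 = 0.5233 mg/L.
After outfall 2: Q = 45360 + 590.0 = 45950 L/s; C = (45360·0.5233 + 590.0·3.340)/45950 = 0.5595 mg/L.

0.559 mg/L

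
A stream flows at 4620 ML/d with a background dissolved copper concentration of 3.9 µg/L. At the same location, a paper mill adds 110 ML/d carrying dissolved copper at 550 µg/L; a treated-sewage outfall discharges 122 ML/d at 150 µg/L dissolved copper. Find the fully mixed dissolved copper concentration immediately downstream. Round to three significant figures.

After mixing, C = (4620·3.900 + 110.0·550.0 + 122.0·150.0) / 4852 = 96820/4852 = 19.95 µg/L.

20.0 µg/L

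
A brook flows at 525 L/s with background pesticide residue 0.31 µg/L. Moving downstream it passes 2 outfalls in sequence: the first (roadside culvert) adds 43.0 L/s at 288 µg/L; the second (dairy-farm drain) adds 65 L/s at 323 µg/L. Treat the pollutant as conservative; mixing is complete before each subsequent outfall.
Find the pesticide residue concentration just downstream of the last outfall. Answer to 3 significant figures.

Below outfall 1: Q → 568.0 L/s, C = (525.0·0.3100 + 43.00·288.0)/568.0 = 22.09 µg/L.
Below outfall 2: Q → 633.0 L/s, C = (568.0·22.09 + 65.00·323.0)/633.0 = 52.99 µg/L.

53.0 µg/L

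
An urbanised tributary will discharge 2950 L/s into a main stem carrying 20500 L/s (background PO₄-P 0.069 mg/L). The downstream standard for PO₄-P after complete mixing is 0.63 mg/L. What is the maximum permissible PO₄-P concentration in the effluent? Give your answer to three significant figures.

4.53 mg/L

At the limit, (Qr·Cr + Qe·Cₑ)/(Qr + Qe) = 0.63:
Cₑ = (23450·0.63 − 20500·0.06900) / 2950 = 4.528 mg/L.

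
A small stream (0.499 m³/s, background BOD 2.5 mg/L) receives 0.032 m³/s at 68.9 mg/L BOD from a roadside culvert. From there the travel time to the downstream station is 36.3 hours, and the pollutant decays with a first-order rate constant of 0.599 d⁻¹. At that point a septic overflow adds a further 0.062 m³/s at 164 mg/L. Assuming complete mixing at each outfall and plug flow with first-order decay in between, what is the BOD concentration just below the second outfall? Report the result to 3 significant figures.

Flow-weighted average: C = (0.4990·2.500 + 0.03200·68.90) / 0.5310 = 3.452/0.5310 = 6.502 mg/L; combined flow 0.5310 m³/s.
Applying C = C₀e^(−kt): 6.502 × 0.4041 = 2.628 mg/L.
Second outfall: C = (0.5310·2.628 + 0.06200·164.0)/0.5930 = 19.50 mg/L.

19.5 mg/L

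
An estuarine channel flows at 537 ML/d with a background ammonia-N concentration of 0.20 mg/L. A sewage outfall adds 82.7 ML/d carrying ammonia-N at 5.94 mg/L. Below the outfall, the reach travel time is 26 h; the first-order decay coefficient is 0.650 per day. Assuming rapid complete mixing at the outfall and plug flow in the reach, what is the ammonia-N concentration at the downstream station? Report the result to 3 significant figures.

Conservation of mass: C = (537.0·0.2000 + 82.70·5.940) / 619.7 = 598.6/619.7 = 0.9660 mg/L.
First-order decay: C = 0.9660·exp(−k·t) = 0.9660·0.4945 = 0.4777 mg/L.

0.478 mg/L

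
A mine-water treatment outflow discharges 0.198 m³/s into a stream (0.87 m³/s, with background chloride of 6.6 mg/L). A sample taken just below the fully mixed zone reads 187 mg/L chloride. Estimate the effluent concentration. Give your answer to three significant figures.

980 mg/L

Mass balance: 0.8700·6.600 + 0.1980·Cₑ = 1.068·187.0
→ Cₑ = (1.068·187.0 − 0.8700·6.600) / 0.1980 = 979.7 mg/L.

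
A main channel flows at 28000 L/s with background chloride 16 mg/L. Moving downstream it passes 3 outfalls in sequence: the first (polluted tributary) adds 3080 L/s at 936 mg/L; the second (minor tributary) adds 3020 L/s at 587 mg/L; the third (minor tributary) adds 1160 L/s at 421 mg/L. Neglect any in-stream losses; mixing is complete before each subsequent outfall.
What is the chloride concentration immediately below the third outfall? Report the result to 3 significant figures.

159 mg/L

Outfall 1: combined Q = 31080 L/s; C = (28000·16.00 + 3080·936.0)/31080 = 107.2 mg/L.
Outfall 2: combined Q = 34100 L/s; C = (31080·107.2 + 3020·587.0)/34100 = 149.7 mg/L.
Outfall 3: combined Q = 35260 L/s; C = (34100·149.7 + 1160·421.0)/35260 = 158.6 mg/L.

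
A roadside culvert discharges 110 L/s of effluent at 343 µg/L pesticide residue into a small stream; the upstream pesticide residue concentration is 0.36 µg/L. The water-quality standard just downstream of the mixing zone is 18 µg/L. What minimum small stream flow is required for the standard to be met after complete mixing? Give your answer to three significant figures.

2030 L/s

Set C_mix = 18: (Q·0.3600 + 110.0·343.0) / (Q + 110.0) = 18
→ Q = 110.0·(343.0 − 18)/(18 − 0.3600) = 2027 L/s.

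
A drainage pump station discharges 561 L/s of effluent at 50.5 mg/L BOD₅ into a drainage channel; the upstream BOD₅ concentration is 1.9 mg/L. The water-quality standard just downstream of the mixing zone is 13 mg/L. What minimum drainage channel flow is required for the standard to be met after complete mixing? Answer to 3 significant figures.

Set C_mix = 13: (Q·1.900 + 561.0·50.50) / (Q + 561.0) = 13
→ Q = 561.0·(50.50 − 13)/(13 − 1.900) = 1895 L/s.

1900 L/s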